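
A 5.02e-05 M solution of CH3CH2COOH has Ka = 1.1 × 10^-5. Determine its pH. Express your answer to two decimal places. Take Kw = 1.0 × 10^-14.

pH = 4.73

CH3CH2COOH ⇌ CH3CH2COO- + H+
Let x = [H+] at equilibrium. Ka = x²/(5.02e-05 − x).
Here C₀/Ka ≈ 4.56, so the small-x approximation fails. Use the quadratic:
x = [−1.1e-05 + √(1.1e-05² + 2.21e-09)]/2 = 1.86 × 10^-5 M
pH = −log[H+] = −log(1.86 × 10^-5) = 4.73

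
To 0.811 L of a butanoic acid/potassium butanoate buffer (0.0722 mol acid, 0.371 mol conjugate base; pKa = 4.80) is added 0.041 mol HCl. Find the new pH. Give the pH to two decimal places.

Added H+ converts CH3(CH2)2COO- to CH3(CH2)2COOH: CH3(CH2)2COOH → 0.113 mol, CH3(CH2)2COO- → 0.33 mol.
pH = pKa + log([A⁻]/[HA]) = 4.80 + log(0.33/0.113) = 4.80 +0.465

pH = 5.26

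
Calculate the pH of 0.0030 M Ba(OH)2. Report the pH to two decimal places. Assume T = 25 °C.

Ba(OH)2 is a strong base (each formula unit releases 2 OH-); [OH-] = 0.006 M.
pOH = -log(0.006) = 2.22
pH = 14.00 - 2.22 = 11.78

pH = 11.78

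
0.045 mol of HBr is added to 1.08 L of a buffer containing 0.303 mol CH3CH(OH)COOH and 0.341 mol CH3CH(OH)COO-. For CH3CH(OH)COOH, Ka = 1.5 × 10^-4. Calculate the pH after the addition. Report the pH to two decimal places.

Added H+ converts CH3CH(OH)COO- to CH3CH(OH)COOH: CH3CH(OH)COOH → 0.348 mol, CH3CH(OH)COO- → 0.296 mol.
pKa = −log(1.5 × 10^-4) = 3.824
pH = pKa + log(n_CH3CH(OH)COO-/n_CH3CH(OH)COOH) = 3.824 + log(0.296/0.348) = 3.824 + (-0.070)

pH = 3.75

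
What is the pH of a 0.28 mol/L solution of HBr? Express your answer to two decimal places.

pH = 0.55

HBr is a strong acid and dissociates completely, so [H+] = 0.28 M.
pH = -log(0.28) = 0.55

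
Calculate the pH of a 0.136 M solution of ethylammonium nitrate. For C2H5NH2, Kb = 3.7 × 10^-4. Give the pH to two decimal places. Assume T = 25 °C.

C2H5NH3+ is the conjugate acid of the weak base C2H5NH2.
Ka = Kw/Kb = 1.0×10^-14 / 3.7 × 10^-4 = 2.70 × 10^-11
Ka = [H+]²/(0.136 − [H+]) = 2.70 × 10^-11
Neglecting [H+] in the denominator: [H+] = √(2.70 × 10^-11 × 0.136) = 1.92 × 10^-6 M
([H+]/C₀ = 0.0014% < 5%, so the approximation holds.)
pH = −log(1.92 × 10^-6) = 5.72

pH = 5.72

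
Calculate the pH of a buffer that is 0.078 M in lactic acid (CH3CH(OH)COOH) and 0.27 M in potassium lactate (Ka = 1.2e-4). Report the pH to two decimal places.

pH = 4.46

pKa = −log(1.2 × 10^-4) = 3.921
pH = pKa + log([A⁻]/[HA]) = 3.921 + log(0.27/0.078)
pH = 3.921 + (+0.539) = 4.46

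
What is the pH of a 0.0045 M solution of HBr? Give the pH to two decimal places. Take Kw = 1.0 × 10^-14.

HBr is a strong acid and dissociates completely, so [H+] = 0.0045 M.
pH = -log(0.0045) = 2.35

pH = 2.35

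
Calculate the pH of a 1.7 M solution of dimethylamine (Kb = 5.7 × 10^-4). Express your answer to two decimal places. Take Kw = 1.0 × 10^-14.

(CH3)2NH + H2O ⇌ (CH3)2NH2+ + OH-
Kb = [OH-]²/(1.7 − [OH-]) = 5.7 × 10^-4
Assume [OH-] ≪ 1.7: [OH-] ≈ √(5.7 × 10^-4 × 1.7) = 3.11 × 10^-2 M
pOH = −log(3.11 × 10^-2) = 1.51; pH = 14.00 − 1.51 = 12.49

pH = 12.49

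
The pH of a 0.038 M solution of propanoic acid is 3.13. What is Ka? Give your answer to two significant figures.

[H+] = 10^(-3.13) = 7.41 × 10^-4 M
At equilibrium [HA] = 0.038 − 7.41 × 10^-4 = 3.73 × 10^-2 M
Ka = [H+][A-]/[HA] = (7.41 × 10^-4)² / 3.73 × 10^-2 = 1.5 × 10^-5

Ka = 1.5 × 10^-5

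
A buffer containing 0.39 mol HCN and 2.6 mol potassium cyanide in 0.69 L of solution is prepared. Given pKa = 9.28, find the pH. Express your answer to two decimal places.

pH = 10.10

Using pH = pKa + log([base]/[acid]) with [base]/[acid] = 2.6/0.39:
pH = 9.28 + (+0.824) = 10.10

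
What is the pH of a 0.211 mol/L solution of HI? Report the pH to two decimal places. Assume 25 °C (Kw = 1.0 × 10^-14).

pH = 0.68

HI is a strong acid and dissociates completely, so [H+] = 0.211 M.
pH = -log(0.211) = 0.68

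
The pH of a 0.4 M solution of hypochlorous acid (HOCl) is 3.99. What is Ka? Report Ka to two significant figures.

Ka = 2.6 × 10^-8

[H+] = 10^(-3.99) = 1.02 × 10^-4 M
At equilibrium [HA] = 0.4 − 1.02 × 10^-4 = 4.00 × 10^-1 M
Ka = [H+][A-]/[HA] = (1.02 × 10^-4)² / 4.00 × 10^-1 = 2.6 × 10^-8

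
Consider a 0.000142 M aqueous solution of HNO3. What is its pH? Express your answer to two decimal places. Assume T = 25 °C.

HNO3 is a strong acid and dissociates completely, so [H+] = 0.000142 M.
pH = -log(0.000142) = 3.85

pH = 3.85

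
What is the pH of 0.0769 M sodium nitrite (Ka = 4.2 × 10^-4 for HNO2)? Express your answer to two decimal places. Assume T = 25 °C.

pH = 8.13

NO2- is the conjugate base of the weak acid HNO2.
Kb = Kw/Ka = 1.0×10^-14 / 4.2 × 10^-4 = 2.38 × 10^-11
Let x = [OH-] at equilibrium. Kb = x²/(0.0769 − x).
Since Kb ≪ C₀, x ≈ √(Kb·C₀) = 1.35 × 10^-6 M.
(x/C₀ = 0.0018% < 5%, so the approximation holds.)
pOH = −log(1.35 × 10^-6) = 5.87; pH = 14.00 − 5.87 = 8.13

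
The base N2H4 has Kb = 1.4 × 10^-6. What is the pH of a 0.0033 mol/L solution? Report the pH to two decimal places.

pH = 9.83

N2H4 + H2O ⇌ N2H5+ + OH-
Let x = [OH-] at equilibrium. Kb = x²/(0.0033 − x).
Assume x ≪ 0.0033: x ≈ √(1.4 × 10^-6 × 0.0033) = 6.80 × 10^-5 M
pOH = 4.17, so pH = 14.00 − pOH = 9.83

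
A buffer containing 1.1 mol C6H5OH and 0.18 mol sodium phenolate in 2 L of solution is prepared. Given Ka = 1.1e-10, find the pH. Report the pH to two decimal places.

pH = 9.17

pKa = −log(1.1 × 10^-10) = 9.959
Using pH = pKa + log([base]/[acid]) with [base]/[acid] = 0.18/1.1:
pH = 9.959 + (-0.786) = 9.17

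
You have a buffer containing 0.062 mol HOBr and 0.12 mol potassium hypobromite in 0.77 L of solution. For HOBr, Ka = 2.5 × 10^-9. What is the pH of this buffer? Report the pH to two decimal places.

pKa = −log(2.5 × 10^-9) = 8.602
Using pH = pKa + log([base]/[acid]) with [base]/[acid] = 0.12/0.062:
pH = 8.602 + (+0.287) = 8.89

pH = 8.89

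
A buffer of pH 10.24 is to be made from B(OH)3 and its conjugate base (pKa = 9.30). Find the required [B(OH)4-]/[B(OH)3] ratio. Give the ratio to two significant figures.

ratio = 8.7

pH = pKa + log(r) ⇒ log(r) = 10.24 − 9.30 = +0.94
r = [B(OH)4-]/[B(OH)3] = 10^(+0.94) = 8.71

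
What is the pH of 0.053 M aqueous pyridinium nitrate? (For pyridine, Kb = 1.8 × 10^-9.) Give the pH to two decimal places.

pH = 3.27

C5H5NH+ is the conjugate acid of the weak base C5H5N.
Ka = Kw/Kb = 1.0×10^-14 / 1.8 × 10^-9 = 5.56 × 10^-6
From the ICE table, Ka = x²/(0.053 − x) = 5.56 × 10^-6.
Neglecting x in the denominator: x = √(5.56 × 10^-6 × 0.053) = 5.43 × 10^-4 M
pH = −log[H+] = −log(5.43 × 10^-4) = 3.27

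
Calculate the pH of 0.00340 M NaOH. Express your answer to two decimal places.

NaOH is a strong base; [OH-] = 0.0034 M.
pOH = -log(0.0034) = 2.47
pH = 14.00 - 2.47 = 11.53

pH = 11.53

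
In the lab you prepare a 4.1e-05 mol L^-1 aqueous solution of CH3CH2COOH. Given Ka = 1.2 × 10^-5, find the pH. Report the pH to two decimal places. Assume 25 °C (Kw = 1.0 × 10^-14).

pH = 4.77

CH3CH2COOH ⇌ CH3CH2COO- + H+
Ka = [H+]²/(4.1e-05 − [H+]) = 1.2 × 10^-5
The 5% rule fails; solving [H+]² + Ka·[H+] − Ka·C₀ = 0 exactly:
[H+] = (−Ka + √(Ka² + 4·Ka·C₀))/2 = 1.70 × 10^-5 M
pH = −log(1.70 × 10^-5) = 4.77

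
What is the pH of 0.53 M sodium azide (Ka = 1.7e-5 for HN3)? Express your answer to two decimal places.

N3- is the conjugate base of the weak acid HN3.
Kb = Kw/Ka = 1.0×10^-14 / 1.7 × 10^-5 = 5.88 × 10^-10
Kb = [OH-]²/(0.53 − [OH-]) = 5.88 × 10^-10
Neglecting [OH-] in the denominator: [OH-] = √(5.88 × 10^-10 × 0.53) = 1.77 × 10^-5 M
([OH-]/C₀ = 0.0033% < 5%, so the approximation holds.)
pOH = 4.75, so pH = 14.00 − pOH = 9.25

pH = 9.25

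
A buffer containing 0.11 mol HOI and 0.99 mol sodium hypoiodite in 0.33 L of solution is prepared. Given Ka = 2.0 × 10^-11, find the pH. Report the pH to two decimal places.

pKa = −log(2.0 × 10^-11) = 10.699
Using pH = pKa + log([base]/[acid]) with [base]/[acid] = 0.99/0.11:
pH = 10.699 + (+0.954) = 11.65

pH = 11.65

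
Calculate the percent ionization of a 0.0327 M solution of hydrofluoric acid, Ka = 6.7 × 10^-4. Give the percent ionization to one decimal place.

HF ⇌ F- + H+; let x = [H+] at equilibrium.
Solve x² + 0.00067x − 2.19e-05 = 0 → x = 4.36 × 10^-3 M
% ionization = x/C₀ × 100% = 4.36 × 10^-3/0.0327 × 100% = 13.3%

13.3%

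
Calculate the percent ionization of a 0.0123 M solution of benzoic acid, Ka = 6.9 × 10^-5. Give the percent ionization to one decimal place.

7.2%

C6H5COOH ⇌ C6H5COO- + H+; let x = [H+] at equilibrium.
Ka = x²/(C₀ − x); solving the quadratic gives x = 8.87 × 10^-4 M.
% ionization = x/C₀ × 100% = 8.87 × 10^-4/0.0123 × 100% = 7.2%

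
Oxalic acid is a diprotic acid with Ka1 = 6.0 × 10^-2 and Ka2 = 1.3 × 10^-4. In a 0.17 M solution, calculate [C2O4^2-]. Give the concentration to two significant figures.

First ionization gives [H+] ≈ [HC2O4-] = 7.54 × 10^-2 M.
Second step: Ka2 = [H+][C2O4^2-]/[HC2O4-] ≈ [C2O4^2-] (since [H+] ≈ [HC2O4-]).
So [C2O4^2-] ≈ Ka2.

1.3 × 10^-4 M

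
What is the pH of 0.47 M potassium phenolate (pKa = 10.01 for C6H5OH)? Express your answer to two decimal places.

C6H5O- is the conjugate base of the weak acid C6H5OH.
Ka = 10^(−10.01) = 9.77 × 10^-11
Kb = Kw/Ka = 1.0×10^-14 / 9.77 × 10^-11 = 1.02 × 10^-4
Kb = x²/(0.47 − x) = 1.02 × 10^-4
Neglecting x in the denominator: x = √(1.02 × 10^-4 × 0.47) = 6.92 × 10^-3 M
(x/C₀ = 1.5% < 5%, so the approximation holds.)
pOH = 2.16, so pH = 14.00 − pOH = 11.84

pH = 11.84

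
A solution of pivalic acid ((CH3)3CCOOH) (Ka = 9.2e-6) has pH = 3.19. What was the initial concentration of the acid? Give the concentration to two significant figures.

C₀ = 4.6 × 10^-2 M

[H+] = 10^(-3.19) = 6.46 × 10^-4 M = x
Ka = x²/(C₀ − x) ⇒ C₀ = x + x²/Ka
C₀ = 6.46 × 10^-4 + (6.46 × 10^-4)²/(9.2 × 10^-6) = 4.60 × 10^-2 M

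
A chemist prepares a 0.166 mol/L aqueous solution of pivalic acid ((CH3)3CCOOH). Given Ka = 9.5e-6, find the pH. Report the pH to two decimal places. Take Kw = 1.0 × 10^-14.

(CH3)3CCOOH ⇌ (CH3)3CCOO- + H+
From the ICE table, Ka = x²/(0.166 − x) = 9.5 × 10^-6.
Assume x ≪ 0.166: x ≈ √(9.5 × 10^-6 × 0.166) = 1.26 × 10^-3 M
(x/C₀ = 0.76% < 5%, so the approximation holds.)
pH = −log(1.26 × 10^-3) = 2.90

pH = 2.90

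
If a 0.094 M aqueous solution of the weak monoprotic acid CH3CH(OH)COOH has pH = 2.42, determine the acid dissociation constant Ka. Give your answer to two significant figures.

Ka = 1.6 × 10^-4

[H+] = 10^(-2.42) = 3.80 × 10^-3 M
At equilibrium [HA] = 0.094 − 3.80 × 10^-3 = 9.02 × 10^-2 M
Ka = [H+][A-]/[HA] = (3.80 × 10^-3)² / 9.02 × 10^-2 = 1.6 × 10^-4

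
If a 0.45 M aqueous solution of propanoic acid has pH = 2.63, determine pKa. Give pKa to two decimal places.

pKa = 4.91

[H+] = 10^(-2.63) = 2.34 × 10^-3 M
At equilibrium [HA] = 0.45 − 2.34 × 10^-3 = 4.48 × 10^-1 M
Ka = [H+][A-]/[HA] = (2.34 × 10^-3)² / 4.48 × 10^-1 = 1.22 × 10^-5
pKa = -log(1.22 × 10^-5) = 4.91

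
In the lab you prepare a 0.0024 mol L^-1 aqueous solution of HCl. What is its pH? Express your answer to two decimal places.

pH = 2.62

HCl is a strong acid and dissociates completely, so [H+] = 0.0024 M.
pH = -log(0.0024) = 2.62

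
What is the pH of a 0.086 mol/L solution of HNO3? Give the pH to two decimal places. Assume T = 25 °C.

pH = 1.07

HNO3 is a strong acid and dissociates completely, so [H+] = 0.086 M.
pH = -log(0.086) = 1.07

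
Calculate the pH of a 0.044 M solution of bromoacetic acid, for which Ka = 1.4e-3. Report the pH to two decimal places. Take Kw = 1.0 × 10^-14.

BrCH2COOH ⇌ BrCH2COO- + H+
From the ICE table, Ka = x²/(0.044 − x) = 1.4 × 10^-3.
The 5% rule fails; solving x² + Ka·x − Ka·C₀ = 0 exactly:
x = [−0.0014 + √(0.0014² + 0.000246)]/2 = 7.18 × 10^-3 M
pH = −log(7.18 × 10^-3) = 2.14

pH = 2.14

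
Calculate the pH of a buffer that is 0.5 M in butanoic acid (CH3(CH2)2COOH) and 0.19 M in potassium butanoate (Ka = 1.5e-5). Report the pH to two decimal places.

pH = 4.40

pKa = −log(1.5 × 10^-5) = 4.824
pH = pKa + log([A⁻]/[HA]) = 4.824 + log(0.19/0.5)
pH = 4.824 + (-0.420) = 4.40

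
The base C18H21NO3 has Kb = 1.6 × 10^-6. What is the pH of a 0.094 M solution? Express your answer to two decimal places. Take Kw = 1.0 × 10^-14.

C18H21NO3 + H2O ⇌ C18H22NO3+ + OH-
Kb = x²/(0.094 − x) = 1.6 × 10^-6
Assume x ≪ 0.094: x ≈ √(1.6 × 10^-6 × 0.094) = 3.88 × 10^-4 M
pOH = 3.41, so pH = 14.00 − pOH = 10.59

pH = 10.59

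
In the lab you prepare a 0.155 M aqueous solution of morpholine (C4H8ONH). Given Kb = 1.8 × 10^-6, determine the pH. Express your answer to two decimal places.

C4H8ONH + H2O ⇌ C4H8ONH2+ + OH-
Kb = [OH-]²/(0.155 − [OH-]) = 1.8 × 10^-6
Neglecting [OH-] in the denominator: [OH-] = √(1.8 × 10^-6 × 0.155) = 5.28 × 10^-4 M
pOH = −log(5.28 × 10^-4) = 3.28; pH = 14.00 − 3.28 = 10.72

pH = 10.72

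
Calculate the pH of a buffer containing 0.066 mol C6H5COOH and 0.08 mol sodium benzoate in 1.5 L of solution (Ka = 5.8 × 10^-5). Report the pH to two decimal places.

pKa = −log(5.8 × 10^-5) = 4.237
Henderson–Hasselbalch: pH = pKa + log([C6H5COO-]/[C6H5COOH]) = 4.237 + log(0.08/0.066)
pH = 4.237 + (+0.084) = 4.32

pH = 4.32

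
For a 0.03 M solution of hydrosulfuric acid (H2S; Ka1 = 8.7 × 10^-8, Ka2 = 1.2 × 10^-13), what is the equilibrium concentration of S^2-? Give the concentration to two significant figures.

First ionization gives [H+] ≈ [HS-] = 5.11 × 10^-5 M.
Second step: Ka2 = [H+][S^2-]/[HS-] ≈ [S^2-] (since [H+] ≈ [HS-]).
So [S^2-] ≈ Ka2.

1.2 × 10^-13 M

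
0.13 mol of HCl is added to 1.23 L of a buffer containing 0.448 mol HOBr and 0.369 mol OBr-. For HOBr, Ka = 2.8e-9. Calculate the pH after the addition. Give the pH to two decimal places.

pH = 8.17

Added H+ converts OBr- to HOBr: HOBr → 0.578 mol, OBr- → 0.239 mol.
pKa = −log(2.8 × 10^-9) = 8.553
pH = pKa + log([A⁻]/[HA]) = 8.553 + log(0.239/0.578) = 8.553 -0.384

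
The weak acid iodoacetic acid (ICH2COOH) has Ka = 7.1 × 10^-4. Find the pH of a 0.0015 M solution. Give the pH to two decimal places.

ICH2COOH ⇌ ICH2COO- + H+
Let x = [H+] at equilibrium. Ka = x²/(0.0015 − x).
Here C₀/Ka ≈ 2.11, so the small-x approximation fails. Use the quadratic:
x = [−0.00071 + √(0.00071² + 4.26e-06)]/2 = 7.36 × 10^-4 M
pH = −log(7.36 × 10^-4) = 3.13

pH = 3.13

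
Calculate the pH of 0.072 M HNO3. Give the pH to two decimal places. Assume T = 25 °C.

pH = 1.14

HNO3 is a strong acid and dissociates completely, so [H+] = 0.072 M.
pH = -log(0.072) = 1.14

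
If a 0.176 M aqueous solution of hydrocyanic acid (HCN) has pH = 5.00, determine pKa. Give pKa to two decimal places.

[H+] = 10^(-5.00) = 1.00 × 10^-5 M
At equilibrium [HA] = 0.176 − 1.00 × 10^-5 = 1.76 × 10^-1 M
Ka = [H+][A-]/[HA] = (1.00 × 10^-5)² / 1.76 × 10^-1 = 5.68 × 10^-10
pKa = -log(5.68 × 10^-10) = 9.25

pKa = 9.25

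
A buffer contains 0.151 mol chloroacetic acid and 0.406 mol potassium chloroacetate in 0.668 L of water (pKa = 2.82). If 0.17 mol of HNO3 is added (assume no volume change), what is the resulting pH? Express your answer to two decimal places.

pH = 2.69

Added H+ converts ClCH2COO- to ClCH2COOH: ClCH2COOH → 0.321 mol, ClCH2COO- → 0.236 mol.
pH = pKa + log([A⁻]/[HA]) = 2.82 + log(0.236/0.321) = 2.82 -0.134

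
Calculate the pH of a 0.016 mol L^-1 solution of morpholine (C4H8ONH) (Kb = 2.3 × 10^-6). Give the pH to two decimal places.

C4H8ONH + H2O ⇌ C4H8ONH2+ + OH-
From the ICE table, Kb = [OH-]²/(0.016 − [OH-]) = 2.3 × 10^-6.
Assume [OH-] ≪ 0.016: [OH-] ≈ √(2.3 × 10^-6 × 0.016) = 1.92 × 10^-4 M
([OH-]/C₀ = 1.2% < 5%, so the approximation holds.)
pOH = 3.72, so pH = 14.00 − pOH = 10.28

pH = 10.28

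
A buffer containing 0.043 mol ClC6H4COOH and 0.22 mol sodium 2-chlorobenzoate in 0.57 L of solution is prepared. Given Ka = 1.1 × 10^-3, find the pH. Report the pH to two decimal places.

pH = 3.67

pKa = −log(1.1 × 10^-3) = 2.959
Henderson–Hasselbalch: pH = pKa + log([ClC6H4COO-]/[ClC6H4COOH]) = 2.959 + log(0.22/0.043)
pH = 2.959 + (+0.709) = 3.67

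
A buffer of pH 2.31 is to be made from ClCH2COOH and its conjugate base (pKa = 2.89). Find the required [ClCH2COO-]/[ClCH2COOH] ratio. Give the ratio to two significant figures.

ratio = 0.26

pH = pKa + log(r) ⇒ log(r) = 2.31 − 2.89 = -0.58
r = [ClCH2COO-]/[ClCH2COOH] = 10^(-0.58) = 0.263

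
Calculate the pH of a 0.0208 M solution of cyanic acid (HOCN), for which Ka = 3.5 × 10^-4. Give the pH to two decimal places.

HOCN ⇌ OCN- + H+
From the ICE table, Ka = [H+]²/(0.0208 − [H+]) = 3.5 × 10^-4.
[H+] is not negligible relative to C₀; solve [H+]² + 0.00035·[H+] − 7.28e-06 = 0.
[H+] = (−Ka + √(Ka² + 4·Ka·C₀))/2 = 2.53 × 10^-3 M
pH = −log[H+] = −log(2.53 × 10^-3) = 2.60

pH = 2.60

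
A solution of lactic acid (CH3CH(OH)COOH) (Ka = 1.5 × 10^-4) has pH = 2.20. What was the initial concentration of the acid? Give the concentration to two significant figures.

C₀ = 2.7 × 10^-1 M

[H+] = 10^(-2.20) = 6.31 × 10^-3 M = x
Ka = x²/(C₀ − x) ⇒ C₀ = x + x²/Ka
C₀ = 6.31 × 10^-3 + (6.31 × 10^-3)²/(1.5 × 10^-4) = 2.72 × 10^-1 M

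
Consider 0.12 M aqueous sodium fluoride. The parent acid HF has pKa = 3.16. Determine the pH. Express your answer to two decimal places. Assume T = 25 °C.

pH = 8.12

F- is the conjugate base of the weak acid HF.
Ka = 10^(−3.16) = 6.92 × 10^-4
Kb = Kw/Ka = 1.0×10^-14 / 6.92 × 10^-4 = 1.45 × 10^-11
Kb = [OH-]²/(0.12 − [OH-]) = 1.45 × 10^-11
Neglecting [OH-] in the denominator: [OH-] = √(1.45 × 10^-11 × 0.12) = 1.32 × 10^-6 M
pOH = 5.88, so pH = 14.00 − pOH = 8.12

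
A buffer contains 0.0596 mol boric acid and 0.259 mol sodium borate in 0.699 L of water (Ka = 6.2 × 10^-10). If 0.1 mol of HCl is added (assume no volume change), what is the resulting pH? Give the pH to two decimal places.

After neutralization: n(B(OH)3) = 0.16 mol, n(B(OH)4-) = 0.159 mol.
pKa = −log(6.2 × 10^-10) = 9.208
pH = pKa + log([A⁻]/[HA]) = 9.208 + log(0.159/0.16) = 9.208 -0.003

pH = 9.21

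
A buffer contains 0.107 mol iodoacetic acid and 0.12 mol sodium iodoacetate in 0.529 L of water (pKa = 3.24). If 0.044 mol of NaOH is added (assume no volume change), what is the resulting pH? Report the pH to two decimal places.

OH- converts ICH2COOH to ICH2COO-: ICH2COOH → 0.063 mol, ICH2COO- → 0.164 mol.
pH = pKa + log([A⁻]/[HA]) = 3.24 + log(0.164/0.063) = 3.24 +0.416

pH = 3.66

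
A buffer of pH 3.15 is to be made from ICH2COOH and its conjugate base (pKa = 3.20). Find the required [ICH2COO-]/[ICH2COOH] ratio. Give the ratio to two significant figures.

pH = pKa + log(r) ⇒ log(r) = 3.15 − 3.20 = -0.05
r = [ICH2COO-]/[ICH2COOH] = 10^(-0.05) = 0.891

ratio = 0.89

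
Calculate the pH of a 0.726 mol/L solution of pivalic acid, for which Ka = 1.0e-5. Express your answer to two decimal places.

(CH3)3CCOOH ⇌ (CH3)3CCOO- + H+
From the ICE table, Ka = x²/(0.726 − x) = 1.0 × 10^-5.
Since Ka ≪ C₀, x ≈ √(Ka·C₀) = 2.69 × 10^-3 M.
pH = −log(2.69 × 10^-3) = 2.57

pH = 2.57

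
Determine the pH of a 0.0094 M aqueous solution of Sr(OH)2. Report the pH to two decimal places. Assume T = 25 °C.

pH = 12.27

Sr(OH)2 is a strong base (each formula unit releases 2 OH-); [OH-] = 0.0188 M.
pOH = -log(0.0188) = 1.73
pH = 14.00 - 1.73 = 12.27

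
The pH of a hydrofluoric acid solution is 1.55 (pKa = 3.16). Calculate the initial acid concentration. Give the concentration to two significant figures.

[H+] = 10^(-1.55) = 2.82 × 10^-2 M = x
Ka = 10^(−3.16) = 6.92 × 10^-4
Ka = x²/(C₀ − x) ⇒ C₀ = x + x²/Ka
C₀ = 2.82 × 10^-2 + (2.82 × 10^-2)²/(6.92 × 10^-4) = 1.18 M

C₀ = 1.2 M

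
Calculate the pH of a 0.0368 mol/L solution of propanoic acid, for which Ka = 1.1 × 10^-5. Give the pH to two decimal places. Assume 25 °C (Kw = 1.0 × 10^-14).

pH = 3.20

CH3CH2COOH ⇌ CH3CH2COO- + H+
Ka = x²/(0.0368 − x) = 1.1 × 10^-5
Neglecting x in the denominator: x = √(1.1 × 10^-5 × 0.0368) = 6.36 × 10^-4 M
pH = −log(6.36 × 10^-4) = 3.20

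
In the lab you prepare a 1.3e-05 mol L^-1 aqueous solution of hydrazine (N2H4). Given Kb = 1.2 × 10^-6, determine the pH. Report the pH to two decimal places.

N2H4 + H2O ⇌ N2H5+ + OH-
Kb = [OH-]²/(1.3e-05 − [OH-]) = 1.2 × 10^-6
The 5% rule fails; solving [OH-]² + Kb·[OH-] − Kb·C₀ = 0 exactly:
[OH-] = [−1.2e-06 + √(1.2e-06² + 6.24e-11)]/2 = 3.39 × 10^-6 M
pOH = 5.47, so pH = 14.00 − pOH = 8.53

pH = 8.53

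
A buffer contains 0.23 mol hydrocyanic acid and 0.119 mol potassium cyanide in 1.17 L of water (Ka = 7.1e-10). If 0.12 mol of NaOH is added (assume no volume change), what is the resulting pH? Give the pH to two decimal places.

After neutralization: n(HCN) = 0.11 mol, n(CN-) = 0.239 mol.
pKa = −log(7.1 × 10^-10) = 9.149
Henderson–Hasselbalch with mole ratio 0.239/0.11: pH = 9.149 + (+0.337)

pH = 9.49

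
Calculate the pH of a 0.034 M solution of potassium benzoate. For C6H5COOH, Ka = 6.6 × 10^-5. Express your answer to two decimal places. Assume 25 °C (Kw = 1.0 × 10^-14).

pH = 8.36

C6H5COO- is the conjugate base of the weak acid C6H5COOH.
Kb = Kw/Ka = 1.0×10^-14 / 6.6 × 10^-5 = 1.52 × 10^-10
From the ICE table, Kb = x²/(0.034 − x) = 1.52 × 10^-10.
Since Kb ≪ C₀, x ≈ √(Kb·C₀) = 2.27 × 10^-6 M.
pOH = −log(2.27 × 10^-6) = 5.64; pH = 14.00 − 5.64 = 8.36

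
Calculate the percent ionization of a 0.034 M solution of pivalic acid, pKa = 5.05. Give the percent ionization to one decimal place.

1.6%

(CH3)3CCOOH ⇌ (CH3)3CCOO- + H+; let x = [H+] at equilibrium.
Ka = 10^(−5.05) = 8.91 × 10^-6
x ≈ √(Ka·C₀) = √(8.91 × 10^-6 × 0.034) = 5.50 × 10^-4 M
Fraction ionized = 5.50 × 10^-4 / 0.034 = 0.0162 → 1.6%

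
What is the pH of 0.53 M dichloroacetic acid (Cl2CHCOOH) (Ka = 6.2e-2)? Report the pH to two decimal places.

pH = 0.82

Cl2CHCOOH ⇌ Cl2CHCOO- + H+
From the ICE table, Ka = [H+]²/(0.53 − [H+]) = 6.2 × 10^-2.
Here C₀/Ka ≈ 8.55, so the small-[H+] approximation fails. Use the quadratic:
[H+] = [−0.062 + √(0.062² + 0.131)]/2 = 1.53 × 10^-1 M
pH = −log(1.53 × 10^-1) = 0.82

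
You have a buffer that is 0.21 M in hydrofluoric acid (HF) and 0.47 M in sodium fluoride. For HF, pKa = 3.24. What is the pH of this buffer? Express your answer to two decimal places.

pH = 3.59

Using pH = pKa + log([base]/[acid]) with [base]/[acid] = 0.47/0.21:
pH = 3.24 + (+0.350) = 3.59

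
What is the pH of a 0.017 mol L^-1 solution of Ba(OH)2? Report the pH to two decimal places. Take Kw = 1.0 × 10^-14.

Ba(OH)2 is a strong base (each formula unit releases 2 OH-); [OH-] = 0.034 M.
pOH = -log(0.034) = 1.47
pH = 14.00 - 1.47 = 12.53

pH = 12.53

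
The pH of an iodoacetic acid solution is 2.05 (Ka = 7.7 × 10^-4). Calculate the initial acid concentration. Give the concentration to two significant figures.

[H+] = 10^(-2.05) = 8.91 × 10^-3 M = x
Ka = x²/(C₀ − x) ⇒ C₀ = x + x²/Ka
C₀ = 8.91 × 10^-3 + (8.91 × 10^-3)²/(7.7 × 10^-4) = 1.12 × 10^-1 M

C₀ = 1.1 × 10^-1 M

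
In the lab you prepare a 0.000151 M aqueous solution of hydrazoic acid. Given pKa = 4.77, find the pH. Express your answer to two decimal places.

HN3 ⇌ N3- + H+
Ka = 10^(−4.77) = 1.70 × 10^-5
Ka = x²/(0.000151 − x) = 1.70 × 10^-5
Here C₀/Ka ≈ 8.88, so the small-x approximation fails. Use the quadratic:
x = (−Ka + √(Ka² + 4·Ka·C₀))/2 = 4.29 × 10^-5 M
pH = −log(4.29 × 10^-5) = 4.37

pH = 4.37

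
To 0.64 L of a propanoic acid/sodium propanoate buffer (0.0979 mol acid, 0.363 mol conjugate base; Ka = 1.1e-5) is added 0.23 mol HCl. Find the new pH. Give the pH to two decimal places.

After neutralization: n(CH3CH2COOH) = 0.328 mol, n(CH3CH2COO-) = 0.133 mol.
pKa = −log(1.1 × 10^-5) = 4.959
Henderson–Hasselbalch with mole ratio 0.133/0.328: pH = 4.959 + (-0.392)

pH = 4.57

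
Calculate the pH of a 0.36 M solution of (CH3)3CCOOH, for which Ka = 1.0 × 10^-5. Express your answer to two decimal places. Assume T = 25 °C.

(CH3)3CCOOH ⇌ (CH3)3CCOO- + H+
From the ICE table, Ka = [H+]²/(0.36 − [H+]) = 1.0 × 10^-5.
Assume [H+] ≪ 0.36: [H+] ≈ √(1.0 × 10^-5 × 0.36) = 1.90 × 10^-3 M
Check: 0.53% ionized — well under 5%, approximation valid.
pH = −log[H+] = −log(1.90 × 10^-3) = 2.72

pH = 2.72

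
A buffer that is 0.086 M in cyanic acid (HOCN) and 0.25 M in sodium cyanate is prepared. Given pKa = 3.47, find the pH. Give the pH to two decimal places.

Henderson–Hasselbalch: pH = pKa + log([OCN-]/[HOCN]) = 3.47 + log(0.25/0.086)
pH = 3.47 + (+0.463) = 3.93

pH = 3.93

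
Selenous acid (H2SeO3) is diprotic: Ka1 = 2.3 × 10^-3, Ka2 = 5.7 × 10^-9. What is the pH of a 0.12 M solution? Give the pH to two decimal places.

Ka1 ≫ Ka2, so treat the first dissociation as the only significant source of H+.
Ka1 = x²/(0.12 − x) = 2.3 × 10^-3
Solving the quadratic: x = (−Ka1 + √(Ka1² + 4·Ka1·C₀))/2 = 1.55 × 10^-2 M
pH = −log(1.55 × 10^-2) = 1.81

pH = 1.81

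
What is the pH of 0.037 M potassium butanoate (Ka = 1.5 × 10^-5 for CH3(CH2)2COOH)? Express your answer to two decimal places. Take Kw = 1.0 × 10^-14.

pH = 8.70

CH3(CH2)2COO- is the conjugate base of the weak acid CH3(CH2)2COOH.
Kb = Kw/Ka = 1.0×10^-14 / 1.5 × 10^-5 = 6.67 × 10^-10
Let x = [OH-] at equilibrium. Kb = x²/(0.037 − x).
Neglecting x in the denominator: x = √(6.67 × 10^-10 × 0.037) = 4.97 × 10^-6 M
(x/C₀ = 0.013% < 5%, so the approximation holds.)
pOH = −log(4.97 × 10^-6) = 5.30; pH = 14.00 − 5.30 = 8.70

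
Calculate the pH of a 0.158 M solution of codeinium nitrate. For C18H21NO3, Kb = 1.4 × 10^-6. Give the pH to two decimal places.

pH = 4.47

C18H22NO3+ is the conjugate acid of the weak base C18H21NO3.
Ka = Kw/Kb = 1.0×10^-14 / 1.4 × 10^-6 = 7.14 × 10^-9
From the ICE table, Ka = [H+]²/(0.158 − [H+]) = 7.14 × 10^-9.
Since Ka ≪ C₀, [H+] ≈ √(Ka·C₀) = 3.36 × 10^-5 M.
pH = −log(3.36 × 10^-5) = 4.47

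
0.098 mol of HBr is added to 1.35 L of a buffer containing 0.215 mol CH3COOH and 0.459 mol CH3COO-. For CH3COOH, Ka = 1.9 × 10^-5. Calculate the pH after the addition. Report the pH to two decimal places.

pH = 4.78

Added H+ converts CH3COO- to CH3COOH: CH3COOH → 0.313 mol, CH3COO- → 0.361 mol.
pKa = −log(1.9 × 10^-5) = 4.721
pH = pKa + log(n_CH3COO-/n_CH3COOH) = 4.721 + log(0.361/0.313) = 4.721 + (+0.062)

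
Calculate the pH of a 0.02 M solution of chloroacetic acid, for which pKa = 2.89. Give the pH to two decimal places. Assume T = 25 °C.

ClCH2COOH ⇌ ClCH2COO- + H+
Ka = 10^(−2.89) = 1.29 × 10^-3
Let x = [H+] at equilibrium. Ka = x²/(0.02 − x).
The 5% rule fails; solving x² + Ka·x − Ka·C₀ = 0 exactly:
x = (−Ka + √(Ka² + 4·Ka·C₀))/2 = 4.48 × 10^-3 M
pH = −log[H+] = −log(4.48 × 10^-3) = 2.35

pH = 2.35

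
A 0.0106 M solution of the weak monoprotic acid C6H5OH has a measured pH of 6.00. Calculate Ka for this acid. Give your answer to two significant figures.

[H+] = 10^(-6.00) = 1.00 × 10^-6 M
At equilibrium [HA] = 0.0106 − 1.00 × 10^-6 = 1.06 × 10^-2 M
Ka = [H+][A-]/[HA] = (1.00 × 10^-6)² / 1.06 × 10^-2 = 9.4 × 10^-11

Ka = 9.4 × 10^-11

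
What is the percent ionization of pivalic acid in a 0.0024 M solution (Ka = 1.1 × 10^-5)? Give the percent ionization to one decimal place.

(CH3)3CCOOH ⇌ (CH3)3CCOO- + H+; let x = [H+] at equilibrium.
Ka = x²/(C₀ − x); solving the quadratic gives x = 1.57 × 10^-4 M.
% ionization = x/C₀ × 100% = 1.57 × 10^-4/0.0024 × 100% = 6.5%

6.5%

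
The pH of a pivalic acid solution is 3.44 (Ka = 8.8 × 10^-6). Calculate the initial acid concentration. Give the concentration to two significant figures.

[H+] = 10^(-3.44) = 3.63 × 10^-4 M = x
Ka = x²/(C₀ − x) ⇒ C₀ = x + x²/Ka
C₀ = 3.63 × 10^-4 + (3.63 × 10^-4)²/(8.8 × 10^-6) = 1.53 × 10^-2 M

C₀ = 1.5 × 10^-2 M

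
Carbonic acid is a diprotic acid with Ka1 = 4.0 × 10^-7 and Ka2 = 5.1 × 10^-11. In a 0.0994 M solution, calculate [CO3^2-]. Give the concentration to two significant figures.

First ionization gives [H+] ≈ [HCO3-] = 1.99 × 10^-4 M.
Second step: Ka2 = [H+][CO3^2-]/[HCO3-] ≈ [CO3^2-] (since [H+] ≈ [HCO3-]).
So [CO3^2-] ≈ Ka2.

5.1 × 10^-11 M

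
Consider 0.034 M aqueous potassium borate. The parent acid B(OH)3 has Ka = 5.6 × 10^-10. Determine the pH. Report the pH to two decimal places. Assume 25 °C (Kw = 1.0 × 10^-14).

B(OH)4- is the conjugate base of the weak acid B(OH)3.
Kb = Kw/Ka = 1.0×10^-14 / 5.6 × 10^-10 = 1.79 × 10^-5
Kb = x²/(0.034 − x) = 1.79 × 10^-5
Neglecting x in the denominator: x = √(1.79 × 10^-5 × 0.034) = 7.80 × 10^-4 M
pOH = 3.11, so pH = 14.00 − pOH = 10.89

pH = 10.89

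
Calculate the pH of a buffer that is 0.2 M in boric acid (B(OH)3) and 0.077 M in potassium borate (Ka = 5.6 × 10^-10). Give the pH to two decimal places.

pH = 8.84

pKa = −log(5.6 × 10^-10) = 9.252
Henderson–Hasselbalch: pH = pKa + log([B(OH)4-]/[B(OH)3]) = 9.252 + log(0.077/0.2)
pH = 9.252 + (-0.415) = 8.84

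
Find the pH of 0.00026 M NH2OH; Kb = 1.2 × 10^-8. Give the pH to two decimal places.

pH = 8.25

NH2OH + H2O ⇌ NH3OH+ + OH-
Kb = x²/(0.00026 − x) = 1.2 × 10^-8
Since Kb ≪ C₀, x ≈ √(Kb·C₀) = 1.77 × 10^-6 M.
(x/C₀ = 0.68% < 5%, so the approximation holds.)
pOH = −log(1.77 × 10^-6) = 5.75; pH = 14.00 − 5.75 = 8.25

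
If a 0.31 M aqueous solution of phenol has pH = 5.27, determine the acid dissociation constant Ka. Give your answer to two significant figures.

Ka = 9.3 × 10^-11

[H+] = 10^(-5.27) = 5.37 × 10^-6 M
At equilibrium [HA] = 0.31 − 5.37 × 10^-6 = 3.10 × 10^-1 M
Ka = [H+][A-]/[HA] = (5.37 × 10^-6)² / 3.10 × 10^-1 = 9.3 × 10^-11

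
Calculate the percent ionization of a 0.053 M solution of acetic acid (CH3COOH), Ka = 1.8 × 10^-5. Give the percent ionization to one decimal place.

CH3COOH ⇌ CH3COO- + H+; let x = [H+] at equilibrium.
x ≈ √(Ka·C₀) = √(1.8 × 10^-5 × 0.053) = 9.77 × 10^-4 M
Fraction ionized = 9.77 × 10^-4 / 0.053 = 0.0184 → 1.8%

1.8%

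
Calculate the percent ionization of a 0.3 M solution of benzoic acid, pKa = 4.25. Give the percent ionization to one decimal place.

1.4%

C6H5COOH ⇌ C6H5COO- + H+; let x = [H+] at equilibrium.
Ka = 10^(−4.25) = 5.62 × 10^-5
x ≈ √(Ka·C₀) = √(5.62 × 10^-5 × 0.3) = 4.11 × 10^-3 M
Fraction ionized = 4.11 × 10^-3 / 0.3 = 0.0137 → 1.4%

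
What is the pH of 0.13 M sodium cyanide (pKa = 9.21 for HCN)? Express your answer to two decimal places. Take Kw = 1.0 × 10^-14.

pH = 11.16

CN- is the conjugate base of the weak acid HCN.
Ka = 10^(−9.21) = 6.17 × 10^-10
Kb = Kw/Ka = 1.0×10^-14 / 6.17 × 10^-10 = 1.62 × 10^-5
Kb = [OH-]²/(0.13 − [OH-]) = 1.62 × 10^-5
Since Kb ≪ C₀, [OH-] ≈ √(Kb·C₀) = 1.45 × 10^-3 M.
pOH = 2.84, so pH = 14.00 − pOH = 11.16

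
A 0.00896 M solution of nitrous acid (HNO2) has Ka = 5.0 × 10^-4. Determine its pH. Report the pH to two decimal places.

pH = 2.73

HNO2 ⇌ NO2- + H+
From the ICE table, Ka = x²/(0.00896 − x) = 5.0 × 10^-4.
Here C₀/Ka ≈ 17.9, so the small-x approximation fails. Use the quadratic:
x = (−Ka + √(Ka² + 4·Ka·C₀))/2 = 1.88 × 10^-3 M
pH = −log(1.88 × 10^-3) = 2.73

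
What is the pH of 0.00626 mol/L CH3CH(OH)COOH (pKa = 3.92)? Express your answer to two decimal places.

pH = 3.09

CH3CH(OH)COOH ⇌ CH3CH(OH)COO- + H+
Ka = 10^(−3.92) = 1.20 × 10^-4
From the ICE table, Ka = [H+]²/(0.00626 − [H+]) = 1.20 × 10^-4.
[H+] is not negligible relative to C₀; solve [H+]² + 0.00012·[H+] − 7.51e-07 = 0.
[H+] = [−0.00012 + √(0.00012² + 3e-06)]/2 = 8.09 × 10^-4 M
pH = −log(8.09 × 10^-4) = 3.09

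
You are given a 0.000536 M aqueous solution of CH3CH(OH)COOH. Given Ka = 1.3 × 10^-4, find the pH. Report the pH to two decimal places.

pH = 3.68

CH3CH(OH)COOH ⇌ CH3CH(OH)COO- + H+
Ka = [H+]²/(0.000536 − [H+]) = 1.3 × 10^-4
Here C₀/Ka ≈ 4.12, so the small-[H+] approximation fails. Use the quadratic:
[H+] = [−0.00013 + √(0.00013² + 2.79e-07)]/2 = 2.07 × 10^-4 M
pH = −log(2.07 × 10^-4) = 3.68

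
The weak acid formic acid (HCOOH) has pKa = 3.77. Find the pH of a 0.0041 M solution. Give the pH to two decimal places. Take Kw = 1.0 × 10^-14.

pH = 3.12

HCOOH ⇌ HCOO- + H+
Ka = 10^(−3.77) = 1.70 × 10^-4
Ka = [H+]²/(0.0041 − [H+]) = 1.70 × 10^-4
[H+] is not negligible relative to C₀; solve [H+]² + 0.00017·[H+] − 6.97e-07 = 0.
[H+] = (−Ka + √(Ka² + 4·Ka·C₀))/2 = 7.54 × 10^-4 M
pH = −log(7.54 × 10^-4) = 3.12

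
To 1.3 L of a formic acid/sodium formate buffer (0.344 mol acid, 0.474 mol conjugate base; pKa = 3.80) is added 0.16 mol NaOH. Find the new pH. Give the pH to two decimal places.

After neutralization: n(HCOOH) = 0.184 mol, n(HCOO-) = 0.634 mol.
pH = pKa + log(n_HCOO-/n_HCOOH) = 3.80 + log(0.634/0.184) = 3.80 + (+0.537)

pH = 4.34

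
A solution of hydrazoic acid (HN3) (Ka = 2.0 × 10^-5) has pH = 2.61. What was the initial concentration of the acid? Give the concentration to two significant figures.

C₀ = 3.0 × 10^-1 M

[H+] = 10^(-2.61) = 2.45 × 10^-3 M = x
Ka = x²/(C₀ − x) ⇒ C₀ = x + x²/Ka
C₀ = 2.45 × 10^-3 + (2.45 × 10^-3)²/(2.0 × 10^-5) = 3.03 × 10^-1 M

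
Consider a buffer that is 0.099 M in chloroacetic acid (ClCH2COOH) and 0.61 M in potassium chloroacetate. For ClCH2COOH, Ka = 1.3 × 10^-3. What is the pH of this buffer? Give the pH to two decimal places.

pKa = −log(1.3 × 10^-3) = 2.886
Using pH = pKa + log([base]/[acid]) with [base]/[acid] = 0.61/0.099:
pH = 2.886 + (+0.790) = 3.68

pH = 3.68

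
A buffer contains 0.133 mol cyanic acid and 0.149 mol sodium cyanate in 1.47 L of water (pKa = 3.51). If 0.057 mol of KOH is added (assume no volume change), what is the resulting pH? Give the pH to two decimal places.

OH- converts HOCN to OCN-: HOCN → 0.076 mol, OCN- → 0.206 mol.
pH = pKa + log(n_OCN-/n_HOCN) = 3.51 + log(0.206/0.076) = 3.51 + (+0.433)

pH = 3.94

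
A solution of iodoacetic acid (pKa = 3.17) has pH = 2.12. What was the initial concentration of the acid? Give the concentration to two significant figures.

[H+] = 10^(-2.12) = 7.59 × 10^-3 M = x
Ka = 10^(−3.17) = 6.76 × 10^-4
Ka = x²/(C₀ − x) ⇒ C₀ = x + x²/Ka
C₀ = 7.59 × 10^-3 + (7.59 × 10^-3)²/(6.76 × 10^-4) = 9.28 × 10^-2 M

C₀ = 9.3 × 10^-2 M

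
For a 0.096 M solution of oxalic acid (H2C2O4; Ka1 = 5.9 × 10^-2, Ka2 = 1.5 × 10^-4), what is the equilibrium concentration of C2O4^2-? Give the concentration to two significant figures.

1.5 × 10^-4 M

First ionization gives [H+] ≈ [HC2O4-] = 5.13 × 10^-2 M.
Second step: Ka2 = [H+][C2O4^2-]/[HC2O4-] ≈ [C2O4^2-] (since [H+] ≈ [HC2O4-]).
So [C2O4^2-] ≈ Ka2.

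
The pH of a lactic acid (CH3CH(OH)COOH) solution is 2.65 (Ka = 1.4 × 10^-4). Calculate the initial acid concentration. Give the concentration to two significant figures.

C₀ = 3.8 × 10^-2 M

[H+] = 10^(-2.65) = 2.24 × 10^-3 M = x
Ka = x²/(C₀ − x) ⇒ C₀ = x + x²/Ka
C₀ = 2.24 × 10^-3 + (2.24 × 10^-3)²/(1.4 × 10^-4) = 3.81 × 10^-2 M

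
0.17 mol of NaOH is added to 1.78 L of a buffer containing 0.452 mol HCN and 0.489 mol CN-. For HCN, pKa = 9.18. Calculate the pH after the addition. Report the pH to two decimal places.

pH = 9.55

OH- converts HCN to CN-: HCN → 0.282 mol, CN- → 0.659 mol.
Henderson–Hasselbalch with mole ratio 0.659/0.282: pH = 9.18 + (+0.369)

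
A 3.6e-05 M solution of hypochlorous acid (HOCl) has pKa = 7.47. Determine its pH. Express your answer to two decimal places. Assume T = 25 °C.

HOCl ⇌ OCl- + H+
Ka = 10^(−7.47) = 3.39 × 10^-8
Ka = x²/(3.6e-05 − x) = 3.39 × 10^-8
Since Ka ≪ C₀, x ≈ √(Ka·C₀) = 1.10 × 10^-6 M.
(x/C₀ = 3.1% < 5%, so the approximation holds.)
pH = −log(1.10 × 10^-6) = 5.96

pH = 5.96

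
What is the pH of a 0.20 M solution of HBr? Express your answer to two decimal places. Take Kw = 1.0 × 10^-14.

pH = 0.70

HBr is a strong acid and dissociates completely, so [H+] = 0.20 M.
pH = -log(0.2) = 0.70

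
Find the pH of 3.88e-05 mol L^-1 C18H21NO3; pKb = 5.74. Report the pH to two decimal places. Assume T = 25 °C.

C18H21NO3 + H2O ⇌ C18H22NO3+ + OH-
Kb = 10^(−5.74) = 1.82 × 10^-6
From the ICE table, Kb = x²/(3.88e-05 − x) = 1.82 × 10^-6.
The 5% rule fails; solving x² + Kb·x − Kb·C₀ = 0 exactly:
x = [−1.82e-06 + √(1.82e-06² + 2.82e-10)]/2 = 7.54 × 10^-6 M
pOH = 5.12, so pH = 14.00 − pOH = 8.88

pH = 8.88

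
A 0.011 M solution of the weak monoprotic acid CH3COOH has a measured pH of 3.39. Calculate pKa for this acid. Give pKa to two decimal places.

[H+] = 10^(-3.39) = 4.07 × 10^-4 M
At equilibrium [HA] = 0.011 − 4.07 × 10^-4 = 1.06 × 10^-2 M
Ka = [H+][A-]/[HA] = (4.07 × 10^-4)² / 1.06 × 10^-2 = 1.56 × 10^-5
pKa = -log(1.56 × 10^-5) = 4.81

pKa = 4.81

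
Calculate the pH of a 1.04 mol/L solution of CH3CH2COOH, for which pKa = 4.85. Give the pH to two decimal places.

pH = 2.42

CH3CH2COOH ⇌ CH3CH2COO- + H+
Ka = 10^(−4.85) = 1.41 × 10^-5
Ka = [H+]²/(1.04 − [H+]) = 1.41 × 10^-5
Assume [H+] ≪ 1.04: [H+] ≈ √(1.41 × 10^-5 × 1.04) = 3.83 × 10^-3 M
pH = −log(3.83 × 10^-3) = 2.42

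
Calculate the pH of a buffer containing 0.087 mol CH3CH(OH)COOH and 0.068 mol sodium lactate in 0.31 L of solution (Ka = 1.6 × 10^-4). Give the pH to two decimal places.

pKa = −log(1.6 × 10^-4) = 3.796
pH = pKa + log([A⁻]/[HA]) = 3.796 + log(0.068/0.087)
pH = 3.796 + (-0.107) = 3.69

pH = 3.69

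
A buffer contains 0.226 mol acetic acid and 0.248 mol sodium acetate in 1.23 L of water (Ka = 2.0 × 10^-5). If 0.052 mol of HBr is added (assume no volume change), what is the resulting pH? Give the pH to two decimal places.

Added H+ converts CH3COO- to CH3COOH: CH3COOH → 0.278 mol, CH3COO- → 0.196 mol.
pKa = −log(2.0 × 10^-5) = 4.699
Henderson–Hasselbalch with mole ratio 0.196/0.278: pH = 4.699 + (-0.152)

pH = 4.55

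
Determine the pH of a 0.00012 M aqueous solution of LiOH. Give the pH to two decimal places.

LiOH is a strong base; [OH-] = 0.00012 M.
pOH = -log(0.00012) = 3.92
pH = 14.00 - 3.92 = 10.08

pH = 10.08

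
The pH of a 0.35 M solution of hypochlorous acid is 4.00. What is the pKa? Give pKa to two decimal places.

[H+] = 10^(-4.00) = 1.00 × 10^-4 M
At equilibrium [HA] = 0.35 − 1.00 × 10^-4 = 3.50 × 10^-1 M
Ka = [H+][A-]/[HA] = (1.00 × 10^-4)² / 3.50 × 10^-1 = 2.86 × 10^-8
pKa = -log(2.86 × 10^-8) = 7.54

pKa = 7.54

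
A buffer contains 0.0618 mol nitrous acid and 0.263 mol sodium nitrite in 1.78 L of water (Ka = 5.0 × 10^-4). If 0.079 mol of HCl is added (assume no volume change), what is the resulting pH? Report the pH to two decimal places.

Added H+ converts NO2- to HNO2: HNO2 → 0.141 mol, NO2- → 0.184 mol.
pKa = −log(5.0 × 10^-4) = 3.301
pH = pKa + log(n_NO2-/n_HNO2) = 3.301 + log(0.184/0.141) = 3.301 + (+0.116)

pH = 3.42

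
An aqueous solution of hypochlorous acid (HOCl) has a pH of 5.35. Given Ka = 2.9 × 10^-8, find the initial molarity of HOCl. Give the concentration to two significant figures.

[H+] = 10^(-5.35) = 4.47 × 10^-6 M = x
Ka = x²/(C₀ − x) ⇒ C₀ = x + x²/Ka
C₀ = 4.47 × 10^-6 + (4.47 × 10^-6)²/(2.9 × 10^-8) = 6.93 × 10^-4 M

C₀ = 6.9 × 10^-4 M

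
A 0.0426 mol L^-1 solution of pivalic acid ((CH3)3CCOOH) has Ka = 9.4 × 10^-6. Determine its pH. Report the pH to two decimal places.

pH = 3.20

(CH3)3CCOOH ⇌ (CH3)3CCOO- + H+
Ka = x²/(0.0426 − x) = 9.4 × 10^-6
Neglecting x in the denominator: x = √(9.4 × 10^-6 × 0.0426) = 6.33 × 10^-4 M
Check: 1.5% ionized — well under 5%, approximation valid.
pH = −log[H+] = −log(6.33 × 10^-4) = 3.20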